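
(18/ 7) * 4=72/ 7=10.29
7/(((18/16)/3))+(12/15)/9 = 844/45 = 18.76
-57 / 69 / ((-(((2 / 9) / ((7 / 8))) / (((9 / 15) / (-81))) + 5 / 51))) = -6783 / 280715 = -0.02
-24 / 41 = -0.59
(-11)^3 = -1331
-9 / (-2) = 9 / 2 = 4.50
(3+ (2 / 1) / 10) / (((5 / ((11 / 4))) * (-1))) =-44 / 25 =-1.76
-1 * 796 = -796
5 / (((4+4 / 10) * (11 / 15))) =375 / 242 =1.55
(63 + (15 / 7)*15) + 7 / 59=39343 / 413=95.26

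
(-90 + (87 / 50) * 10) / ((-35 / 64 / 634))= 14729088 / 175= 84166.22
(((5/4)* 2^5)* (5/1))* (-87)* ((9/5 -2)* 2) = 6960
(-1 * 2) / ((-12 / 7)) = 7 / 6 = 1.17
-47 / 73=-0.64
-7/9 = -0.78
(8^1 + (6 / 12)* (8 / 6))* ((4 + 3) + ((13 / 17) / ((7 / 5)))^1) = 23348 / 357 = 65.40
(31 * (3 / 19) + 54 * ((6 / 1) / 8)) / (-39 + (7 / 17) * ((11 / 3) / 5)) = -439875 / 374984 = -1.17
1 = 1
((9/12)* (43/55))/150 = 43/11000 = 0.00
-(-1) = 1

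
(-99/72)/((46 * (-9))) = 11/3312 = 0.00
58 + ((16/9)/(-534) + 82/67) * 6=3505706/53667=65.32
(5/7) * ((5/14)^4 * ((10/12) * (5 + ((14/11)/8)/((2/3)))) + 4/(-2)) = -195633355/141985536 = -1.38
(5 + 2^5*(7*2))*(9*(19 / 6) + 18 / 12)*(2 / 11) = 27180 / 11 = 2470.91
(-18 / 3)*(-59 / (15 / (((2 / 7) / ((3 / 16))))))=3776 / 105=35.96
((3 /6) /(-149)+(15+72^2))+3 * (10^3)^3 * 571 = 510474001549301 /298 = 1713000005199.00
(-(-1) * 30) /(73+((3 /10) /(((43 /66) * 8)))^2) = 88752000 /215973001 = 0.41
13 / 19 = 0.68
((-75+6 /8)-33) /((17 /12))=-1287 /17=-75.71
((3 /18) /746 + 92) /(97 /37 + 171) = 208717 /393888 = 0.53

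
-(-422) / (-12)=-211 / 6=-35.17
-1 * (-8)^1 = 8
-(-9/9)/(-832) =-0.00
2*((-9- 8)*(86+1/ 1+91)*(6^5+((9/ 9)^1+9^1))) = -47120872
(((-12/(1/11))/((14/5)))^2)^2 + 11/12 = 142310546411/28812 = 4939280.38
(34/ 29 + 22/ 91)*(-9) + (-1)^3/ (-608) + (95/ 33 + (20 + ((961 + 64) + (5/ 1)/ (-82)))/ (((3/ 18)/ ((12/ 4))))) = 18799.06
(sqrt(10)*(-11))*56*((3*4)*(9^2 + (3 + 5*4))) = -768768*sqrt(10) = -2431057.87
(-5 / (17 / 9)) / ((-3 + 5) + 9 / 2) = -90 / 221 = -0.41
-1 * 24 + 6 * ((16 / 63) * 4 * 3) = -40 / 7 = -5.71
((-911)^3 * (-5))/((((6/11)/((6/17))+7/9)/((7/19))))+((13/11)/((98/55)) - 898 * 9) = 12836558233670/21413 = 599475002.74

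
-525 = -525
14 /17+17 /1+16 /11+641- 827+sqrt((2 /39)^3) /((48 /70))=-31177 /187+35 * sqrt(78) /18252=-166.70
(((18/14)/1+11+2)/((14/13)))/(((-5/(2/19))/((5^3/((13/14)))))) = -5000/133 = -37.59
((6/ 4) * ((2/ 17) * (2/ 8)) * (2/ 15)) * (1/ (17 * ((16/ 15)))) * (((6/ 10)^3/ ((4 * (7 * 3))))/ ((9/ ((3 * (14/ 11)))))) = 0.00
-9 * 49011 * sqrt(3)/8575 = -441099 * sqrt(3)/8575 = -89.10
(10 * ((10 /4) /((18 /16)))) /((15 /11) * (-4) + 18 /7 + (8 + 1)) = 15400 /4239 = 3.63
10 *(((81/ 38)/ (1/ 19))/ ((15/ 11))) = 297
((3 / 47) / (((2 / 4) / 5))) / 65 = 0.01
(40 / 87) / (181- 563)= -20 / 16617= -0.00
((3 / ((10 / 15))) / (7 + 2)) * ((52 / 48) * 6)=3.25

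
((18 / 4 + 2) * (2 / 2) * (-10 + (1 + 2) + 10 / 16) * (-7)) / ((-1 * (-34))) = 273 / 32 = 8.53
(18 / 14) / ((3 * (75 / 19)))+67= 11744 / 175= 67.11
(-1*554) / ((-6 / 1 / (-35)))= -9695 / 3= -3231.67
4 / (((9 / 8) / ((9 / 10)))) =16 / 5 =3.20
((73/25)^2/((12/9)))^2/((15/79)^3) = 14001440344399/2343750000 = 5973.95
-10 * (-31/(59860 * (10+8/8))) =31/65846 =0.00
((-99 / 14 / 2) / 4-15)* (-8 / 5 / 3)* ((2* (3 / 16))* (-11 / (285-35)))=-19569 / 140000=-0.14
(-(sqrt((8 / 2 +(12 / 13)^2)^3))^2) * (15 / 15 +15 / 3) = -3308208000 / 4826809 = -685.38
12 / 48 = 1 / 4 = 0.25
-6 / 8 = -3 / 4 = -0.75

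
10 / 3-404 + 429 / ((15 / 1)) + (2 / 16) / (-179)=-7992007 / 21480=-372.07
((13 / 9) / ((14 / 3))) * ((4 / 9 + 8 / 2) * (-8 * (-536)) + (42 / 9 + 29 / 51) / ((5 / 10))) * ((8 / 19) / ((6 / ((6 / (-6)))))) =-75853492 / 183141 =-414.18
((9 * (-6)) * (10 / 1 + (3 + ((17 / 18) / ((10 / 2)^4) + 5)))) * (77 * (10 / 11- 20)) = 1428959.95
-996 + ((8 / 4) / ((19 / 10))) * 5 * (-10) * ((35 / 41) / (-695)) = -107840876 / 108281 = -995.94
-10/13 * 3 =-30/13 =-2.31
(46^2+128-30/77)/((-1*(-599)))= 3.75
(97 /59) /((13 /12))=1164 /767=1.52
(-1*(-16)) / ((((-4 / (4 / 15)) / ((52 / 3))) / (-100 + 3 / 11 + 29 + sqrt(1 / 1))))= 638144 / 495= 1289.18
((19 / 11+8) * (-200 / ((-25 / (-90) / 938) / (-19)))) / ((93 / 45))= 20595103200 / 341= 60396197.07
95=95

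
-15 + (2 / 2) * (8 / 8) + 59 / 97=-13.39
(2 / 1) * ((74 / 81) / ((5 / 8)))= 1184 / 405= 2.92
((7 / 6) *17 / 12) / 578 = 7 / 2448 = 0.00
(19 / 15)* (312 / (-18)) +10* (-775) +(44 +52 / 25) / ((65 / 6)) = -113602642 / 14625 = -7767.70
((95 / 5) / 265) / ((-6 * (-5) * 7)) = 19 / 55650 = 0.00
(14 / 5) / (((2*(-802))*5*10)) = -7 / 200500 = -0.00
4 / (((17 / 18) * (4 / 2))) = 36 / 17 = 2.12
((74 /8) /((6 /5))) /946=185 /22704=0.01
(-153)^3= -3581577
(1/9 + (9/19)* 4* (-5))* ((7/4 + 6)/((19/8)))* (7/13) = -694834/42237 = -16.45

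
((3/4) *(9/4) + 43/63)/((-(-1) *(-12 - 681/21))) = -0.05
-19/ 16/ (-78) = 19/ 1248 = 0.02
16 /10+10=58 /5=11.60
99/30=3.30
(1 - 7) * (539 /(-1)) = 3234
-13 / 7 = -1.86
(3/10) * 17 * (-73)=-3723/10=-372.30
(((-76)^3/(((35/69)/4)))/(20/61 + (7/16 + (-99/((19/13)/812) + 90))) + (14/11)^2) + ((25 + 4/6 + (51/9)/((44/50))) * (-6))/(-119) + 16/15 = 548574971263419/8145672617005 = 67.35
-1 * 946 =-946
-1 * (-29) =29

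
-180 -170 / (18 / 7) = -2215 / 9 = -246.11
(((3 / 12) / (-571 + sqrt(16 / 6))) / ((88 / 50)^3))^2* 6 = 50185546875* sqrt(6) / 555374434675665870848 + 7815322265625 / 201954339882060316672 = 0.00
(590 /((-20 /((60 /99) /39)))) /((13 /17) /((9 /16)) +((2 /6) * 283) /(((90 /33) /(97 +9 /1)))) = -50150 /401236979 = -0.00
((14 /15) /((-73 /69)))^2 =103684 /133225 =0.78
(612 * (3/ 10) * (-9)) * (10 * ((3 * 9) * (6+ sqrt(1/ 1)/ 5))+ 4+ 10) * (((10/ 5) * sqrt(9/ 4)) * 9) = -376548912/ 5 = -75309782.40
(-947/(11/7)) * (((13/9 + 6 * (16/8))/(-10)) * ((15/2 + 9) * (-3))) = -802109/20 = -40105.45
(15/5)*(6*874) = 15732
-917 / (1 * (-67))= 917 / 67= 13.69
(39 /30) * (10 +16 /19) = 1339 /95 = 14.09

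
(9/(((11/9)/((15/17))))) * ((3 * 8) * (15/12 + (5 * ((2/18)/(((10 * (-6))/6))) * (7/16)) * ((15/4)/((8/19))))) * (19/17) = 73294875/406912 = 180.12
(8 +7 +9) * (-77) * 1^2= -1848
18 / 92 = 9 / 46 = 0.20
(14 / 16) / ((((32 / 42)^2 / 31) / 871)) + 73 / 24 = 40702.30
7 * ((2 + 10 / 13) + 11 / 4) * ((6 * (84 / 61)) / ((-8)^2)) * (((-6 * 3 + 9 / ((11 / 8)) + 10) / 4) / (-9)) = 14063 / 69784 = 0.20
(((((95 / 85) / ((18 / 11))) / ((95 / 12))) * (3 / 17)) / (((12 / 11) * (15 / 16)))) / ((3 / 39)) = 12584 / 65025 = 0.19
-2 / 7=-0.29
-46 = -46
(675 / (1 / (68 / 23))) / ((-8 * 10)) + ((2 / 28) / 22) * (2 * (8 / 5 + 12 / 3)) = -126041 / 5060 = -24.91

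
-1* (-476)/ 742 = 34/ 53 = 0.64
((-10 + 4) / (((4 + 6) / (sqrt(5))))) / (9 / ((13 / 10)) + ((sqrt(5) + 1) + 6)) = 507 / 31916 - 7059 * sqrt(5) / 159580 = -0.08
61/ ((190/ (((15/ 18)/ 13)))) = 61/ 2964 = 0.02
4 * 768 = 3072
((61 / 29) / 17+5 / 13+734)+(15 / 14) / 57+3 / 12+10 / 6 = 7532909945 / 10228764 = 736.44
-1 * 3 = -3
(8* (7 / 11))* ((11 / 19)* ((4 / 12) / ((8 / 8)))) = 56 / 57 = 0.98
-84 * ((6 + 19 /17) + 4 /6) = -11116 /17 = -653.88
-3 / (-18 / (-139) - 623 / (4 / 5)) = 1668 / 432913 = 0.00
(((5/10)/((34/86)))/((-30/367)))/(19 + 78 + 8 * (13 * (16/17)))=-0.08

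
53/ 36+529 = 19097/ 36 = 530.47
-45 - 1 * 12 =-57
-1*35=-35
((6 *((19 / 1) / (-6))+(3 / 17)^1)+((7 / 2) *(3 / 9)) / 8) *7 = -106687 / 816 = -130.74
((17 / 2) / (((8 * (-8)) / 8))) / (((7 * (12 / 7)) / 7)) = -119 / 192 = -0.62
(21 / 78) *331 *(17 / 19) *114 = 118167 / 13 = 9089.77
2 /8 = 1 /4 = 0.25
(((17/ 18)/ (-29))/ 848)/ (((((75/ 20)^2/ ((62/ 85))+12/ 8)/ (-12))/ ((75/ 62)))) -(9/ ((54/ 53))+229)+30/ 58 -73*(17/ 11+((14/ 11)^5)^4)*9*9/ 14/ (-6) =1716002670754313326685880774683249/ 198932413000556190712098975556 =8626.06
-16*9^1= -144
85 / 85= 1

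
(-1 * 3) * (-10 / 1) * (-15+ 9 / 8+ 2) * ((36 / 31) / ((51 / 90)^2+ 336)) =-607500 / 493861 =-1.23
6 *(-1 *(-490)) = 2940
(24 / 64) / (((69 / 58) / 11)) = 319 / 92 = 3.47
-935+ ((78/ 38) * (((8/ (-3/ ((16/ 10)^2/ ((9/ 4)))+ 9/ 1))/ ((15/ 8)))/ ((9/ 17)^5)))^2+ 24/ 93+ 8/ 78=5403963206238215332294783/ 33652669450960096170075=160.58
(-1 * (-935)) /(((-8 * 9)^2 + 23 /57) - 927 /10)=532950 /2902271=0.18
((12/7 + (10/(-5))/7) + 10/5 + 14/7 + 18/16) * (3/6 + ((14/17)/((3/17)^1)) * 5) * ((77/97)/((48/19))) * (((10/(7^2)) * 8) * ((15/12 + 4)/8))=54842645/1042944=52.58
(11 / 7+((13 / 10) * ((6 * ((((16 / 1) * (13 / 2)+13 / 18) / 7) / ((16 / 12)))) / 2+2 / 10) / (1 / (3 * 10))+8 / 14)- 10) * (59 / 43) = 21685981 / 12040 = 1801.16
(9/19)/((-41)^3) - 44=-57617965/1309499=-44.00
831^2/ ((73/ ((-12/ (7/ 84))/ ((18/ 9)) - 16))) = -60769368/ 73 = -832457.10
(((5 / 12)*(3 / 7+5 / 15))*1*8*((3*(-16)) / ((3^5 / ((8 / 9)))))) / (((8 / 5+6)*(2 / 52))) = -1331200 / 872613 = -1.53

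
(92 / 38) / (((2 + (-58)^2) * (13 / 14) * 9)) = 322 / 3741309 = 0.00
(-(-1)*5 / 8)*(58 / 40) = 29 / 32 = 0.91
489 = 489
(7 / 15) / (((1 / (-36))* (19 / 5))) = -84 / 19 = -4.42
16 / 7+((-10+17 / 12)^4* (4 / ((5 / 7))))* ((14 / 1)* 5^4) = 4825619064347 / 18144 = 265962250.02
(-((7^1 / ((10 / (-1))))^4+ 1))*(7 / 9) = -86807 / 90000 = -0.96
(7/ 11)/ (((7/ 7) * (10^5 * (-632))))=-7/ 695200000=-0.00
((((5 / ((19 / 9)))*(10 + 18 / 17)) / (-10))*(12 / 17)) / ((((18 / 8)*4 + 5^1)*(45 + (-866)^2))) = -5076 / 28827788437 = -0.00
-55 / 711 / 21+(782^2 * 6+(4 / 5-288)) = 273898504129 / 74655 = 3668856.80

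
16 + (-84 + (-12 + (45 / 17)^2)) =-21095 / 289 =-72.99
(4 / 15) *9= 12 / 5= 2.40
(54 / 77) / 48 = 9 / 616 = 0.01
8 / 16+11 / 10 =1.60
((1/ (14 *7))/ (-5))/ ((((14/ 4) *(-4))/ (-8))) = -2/ 1715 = -0.00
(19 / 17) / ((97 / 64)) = 0.74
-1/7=-0.14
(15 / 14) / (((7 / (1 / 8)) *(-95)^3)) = -3 / 134436400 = -0.00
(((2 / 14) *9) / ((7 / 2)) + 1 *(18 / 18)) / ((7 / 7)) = 67 / 49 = 1.37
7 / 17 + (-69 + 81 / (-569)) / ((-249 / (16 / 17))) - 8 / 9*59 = -265121 / 5121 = -51.77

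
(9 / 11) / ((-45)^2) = 0.00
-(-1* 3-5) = 8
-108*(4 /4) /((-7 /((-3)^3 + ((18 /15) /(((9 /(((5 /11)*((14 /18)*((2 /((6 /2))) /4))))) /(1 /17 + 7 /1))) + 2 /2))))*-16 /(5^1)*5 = 8383616 /1309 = 6404.60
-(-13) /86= 13 /86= 0.15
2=2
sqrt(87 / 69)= sqrt(667) / 23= 1.12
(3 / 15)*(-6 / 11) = -6 / 55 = -0.11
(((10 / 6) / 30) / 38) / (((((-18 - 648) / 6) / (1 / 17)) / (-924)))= 77 / 107559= 0.00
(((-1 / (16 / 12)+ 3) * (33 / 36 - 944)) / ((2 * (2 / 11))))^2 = 139473118521 / 4096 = 34051054.33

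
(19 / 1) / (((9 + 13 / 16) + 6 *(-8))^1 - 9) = -0.40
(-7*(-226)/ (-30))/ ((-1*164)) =791/ 2460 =0.32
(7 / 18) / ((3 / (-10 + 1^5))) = -7 / 6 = -1.17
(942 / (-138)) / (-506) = 157 / 11638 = 0.01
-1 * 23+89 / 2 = 43 / 2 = 21.50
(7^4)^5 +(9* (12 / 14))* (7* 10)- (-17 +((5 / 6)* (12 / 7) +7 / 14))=1117091728166575785 / 14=79792266297612556.07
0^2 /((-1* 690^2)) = 0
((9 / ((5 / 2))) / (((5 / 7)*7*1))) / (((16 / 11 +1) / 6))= 44 / 25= 1.76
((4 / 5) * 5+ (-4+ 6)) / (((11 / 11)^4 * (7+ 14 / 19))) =38 / 49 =0.78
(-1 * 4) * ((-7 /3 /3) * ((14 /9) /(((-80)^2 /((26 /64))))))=637 /2073600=0.00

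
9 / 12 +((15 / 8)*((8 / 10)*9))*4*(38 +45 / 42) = 59097 / 28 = 2110.61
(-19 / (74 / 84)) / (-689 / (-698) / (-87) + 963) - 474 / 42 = -171271721863 / 15145918291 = -11.31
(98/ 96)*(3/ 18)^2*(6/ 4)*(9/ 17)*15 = 735/ 2176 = 0.34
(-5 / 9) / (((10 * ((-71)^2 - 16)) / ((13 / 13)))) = -1 / 90450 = -0.00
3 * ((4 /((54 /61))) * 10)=1220 /9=135.56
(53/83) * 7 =4.47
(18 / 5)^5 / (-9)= -209952 / 3125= -67.18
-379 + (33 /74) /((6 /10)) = -27991 /74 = -378.26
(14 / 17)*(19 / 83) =266 / 1411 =0.19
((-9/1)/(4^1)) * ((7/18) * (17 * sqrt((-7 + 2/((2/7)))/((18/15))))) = 0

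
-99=-99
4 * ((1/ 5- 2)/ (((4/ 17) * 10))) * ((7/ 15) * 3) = -1071/ 250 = -4.28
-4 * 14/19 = -56/19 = -2.95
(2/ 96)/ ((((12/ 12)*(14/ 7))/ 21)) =7/ 32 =0.22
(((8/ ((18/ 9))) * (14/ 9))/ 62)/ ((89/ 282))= 2632/ 8277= 0.32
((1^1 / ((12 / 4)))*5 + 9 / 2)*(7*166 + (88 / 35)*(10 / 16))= 100455 / 14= 7175.36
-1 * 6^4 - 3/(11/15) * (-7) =-1267.36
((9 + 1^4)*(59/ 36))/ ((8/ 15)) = 1475/ 48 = 30.73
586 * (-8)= -4688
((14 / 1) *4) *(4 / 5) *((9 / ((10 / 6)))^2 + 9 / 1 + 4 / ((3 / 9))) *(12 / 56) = 60192 / 125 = 481.54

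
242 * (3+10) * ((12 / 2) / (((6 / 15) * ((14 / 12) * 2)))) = 141570 / 7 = 20224.29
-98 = -98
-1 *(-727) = 727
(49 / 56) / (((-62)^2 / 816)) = 357 / 1922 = 0.19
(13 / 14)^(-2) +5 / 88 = 18093 / 14872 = 1.22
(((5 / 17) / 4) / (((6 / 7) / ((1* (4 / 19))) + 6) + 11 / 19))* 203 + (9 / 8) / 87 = 15803903 / 11173352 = 1.41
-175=-175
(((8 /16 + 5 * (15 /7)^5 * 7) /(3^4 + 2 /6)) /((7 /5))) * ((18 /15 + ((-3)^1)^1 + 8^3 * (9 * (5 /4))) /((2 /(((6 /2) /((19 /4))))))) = 281186721567 /11131036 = 25261.50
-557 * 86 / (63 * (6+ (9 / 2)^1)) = -95804 / 1323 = -72.41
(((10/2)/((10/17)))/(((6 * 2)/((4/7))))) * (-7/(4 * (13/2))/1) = -17/156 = -0.11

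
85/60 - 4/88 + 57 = 7705/132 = 58.37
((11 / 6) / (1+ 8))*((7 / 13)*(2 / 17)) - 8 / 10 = -0.79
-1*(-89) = 89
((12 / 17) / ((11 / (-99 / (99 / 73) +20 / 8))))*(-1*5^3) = 105750 / 187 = 565.51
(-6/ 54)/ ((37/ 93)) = -31/ 111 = -0.28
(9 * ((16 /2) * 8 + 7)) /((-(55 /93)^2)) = -5526711 /3025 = -1827.01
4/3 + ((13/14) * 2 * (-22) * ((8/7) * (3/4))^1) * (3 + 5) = -40988/147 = -278.83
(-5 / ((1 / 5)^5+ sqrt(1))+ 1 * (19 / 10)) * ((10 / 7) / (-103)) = 48428 / 1126923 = 0.04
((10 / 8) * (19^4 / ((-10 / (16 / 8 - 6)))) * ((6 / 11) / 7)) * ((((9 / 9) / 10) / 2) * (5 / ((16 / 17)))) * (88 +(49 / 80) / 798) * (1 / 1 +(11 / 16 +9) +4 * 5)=45948624471391 / 12615680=3642183.73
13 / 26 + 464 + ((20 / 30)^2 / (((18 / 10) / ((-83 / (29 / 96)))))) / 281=204295127 / 440046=464.26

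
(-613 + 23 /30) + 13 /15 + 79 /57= -347689 /570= -609.98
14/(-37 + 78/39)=-2/5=-0.40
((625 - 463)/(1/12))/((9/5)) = 1080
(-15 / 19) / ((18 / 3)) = -5 / 38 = -0.13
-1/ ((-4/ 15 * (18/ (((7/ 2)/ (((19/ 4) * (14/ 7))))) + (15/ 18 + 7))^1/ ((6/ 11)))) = 945/ 26191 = 0.04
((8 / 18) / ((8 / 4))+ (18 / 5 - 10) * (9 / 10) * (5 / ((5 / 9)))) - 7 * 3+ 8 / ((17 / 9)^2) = -70.38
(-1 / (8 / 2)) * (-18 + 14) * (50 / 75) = 2 / 3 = 0.67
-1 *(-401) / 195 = 401 / 195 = 2.06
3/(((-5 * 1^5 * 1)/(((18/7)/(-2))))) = 27/35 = 0.77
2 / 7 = 0.29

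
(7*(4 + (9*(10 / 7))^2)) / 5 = 237.03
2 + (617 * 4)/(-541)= -1386/541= -2.56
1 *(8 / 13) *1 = 8 / 13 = 0.62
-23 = -23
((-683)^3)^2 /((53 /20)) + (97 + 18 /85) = 172573117042150325239 /4505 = 38307018211354123.25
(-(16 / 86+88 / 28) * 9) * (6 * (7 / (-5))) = 54108 / 215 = 251.67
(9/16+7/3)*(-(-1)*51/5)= 2363/80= 29.54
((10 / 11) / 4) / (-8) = -5 / 176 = -0.03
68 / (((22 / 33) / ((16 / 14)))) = 816 / 7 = 116.57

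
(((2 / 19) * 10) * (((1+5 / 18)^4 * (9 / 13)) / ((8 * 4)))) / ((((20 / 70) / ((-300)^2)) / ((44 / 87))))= 67336740625 / 6962436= 9671.43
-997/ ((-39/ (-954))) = -24388.15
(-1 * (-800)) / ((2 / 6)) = 2400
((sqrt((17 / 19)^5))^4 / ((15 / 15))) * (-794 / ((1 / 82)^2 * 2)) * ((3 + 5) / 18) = -21526202262751092688 / 55179596320209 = -390111.63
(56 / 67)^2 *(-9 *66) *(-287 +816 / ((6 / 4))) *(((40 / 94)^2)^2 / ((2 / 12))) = -459586068480000 / 21904888009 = -20980.98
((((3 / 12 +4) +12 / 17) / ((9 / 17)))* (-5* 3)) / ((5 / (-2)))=337 / 6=56.17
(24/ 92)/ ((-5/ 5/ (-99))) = 594/ 23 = 25.83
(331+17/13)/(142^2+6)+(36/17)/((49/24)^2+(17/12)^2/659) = 13701451632/26141419265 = 0.52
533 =533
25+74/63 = 1649/63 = 26.17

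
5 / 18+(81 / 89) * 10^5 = 145800445 / 1602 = 91011.51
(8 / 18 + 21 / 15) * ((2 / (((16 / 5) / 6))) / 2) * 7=581 / 24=24.21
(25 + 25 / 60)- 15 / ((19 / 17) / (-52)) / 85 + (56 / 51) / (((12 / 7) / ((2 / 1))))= 405913 / 11628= 34.91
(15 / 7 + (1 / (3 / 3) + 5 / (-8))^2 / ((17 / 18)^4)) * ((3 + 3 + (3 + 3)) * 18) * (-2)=-1002.07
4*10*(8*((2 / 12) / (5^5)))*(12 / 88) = 16 / 6875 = 0.00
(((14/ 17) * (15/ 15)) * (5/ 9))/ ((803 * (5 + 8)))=70/ 1597167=0.00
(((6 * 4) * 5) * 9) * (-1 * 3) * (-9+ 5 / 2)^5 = 37593416.25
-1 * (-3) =3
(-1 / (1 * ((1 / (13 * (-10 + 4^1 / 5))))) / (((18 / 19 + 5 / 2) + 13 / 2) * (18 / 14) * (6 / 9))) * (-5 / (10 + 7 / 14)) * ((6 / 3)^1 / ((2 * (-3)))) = 11362 / 5103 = 2.23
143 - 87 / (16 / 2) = 1057 / 8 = 132.12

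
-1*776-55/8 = -6263/8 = -782.88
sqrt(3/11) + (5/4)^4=sqrt(33)/11 + 625/256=2.96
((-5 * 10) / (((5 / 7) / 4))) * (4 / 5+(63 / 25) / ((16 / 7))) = -5327 / 10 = -532.70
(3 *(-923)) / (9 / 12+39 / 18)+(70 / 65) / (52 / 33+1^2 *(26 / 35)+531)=-266081914662 / 280272265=-949.37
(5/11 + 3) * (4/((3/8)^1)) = 1216/33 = 36.85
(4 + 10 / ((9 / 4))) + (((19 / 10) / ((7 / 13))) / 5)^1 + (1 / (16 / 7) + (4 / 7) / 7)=1705663 / 176400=9.67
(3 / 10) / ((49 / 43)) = 129 / 490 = 0.26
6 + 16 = 22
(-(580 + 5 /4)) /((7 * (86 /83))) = -192975 /2408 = -80.14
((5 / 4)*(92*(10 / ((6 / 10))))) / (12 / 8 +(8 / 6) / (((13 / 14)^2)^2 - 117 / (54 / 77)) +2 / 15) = 220127537500 / 186664961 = 1179.27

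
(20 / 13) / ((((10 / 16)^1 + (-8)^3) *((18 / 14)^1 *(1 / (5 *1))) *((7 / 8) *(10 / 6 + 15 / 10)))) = -12800 / 3031431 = -0.00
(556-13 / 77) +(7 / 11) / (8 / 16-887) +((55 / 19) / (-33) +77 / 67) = 96782944795 / 173791233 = 556.89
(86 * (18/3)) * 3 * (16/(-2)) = -12384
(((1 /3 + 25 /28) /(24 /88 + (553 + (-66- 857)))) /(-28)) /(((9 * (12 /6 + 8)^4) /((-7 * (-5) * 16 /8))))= 1133 /12298608000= 0.00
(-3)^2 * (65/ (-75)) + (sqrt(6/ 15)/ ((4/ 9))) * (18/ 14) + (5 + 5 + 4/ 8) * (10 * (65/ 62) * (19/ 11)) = 81 * sqrt(10)/ 140 + 621777/ 3410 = 184.17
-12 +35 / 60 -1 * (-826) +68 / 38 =186133 / 228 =816.37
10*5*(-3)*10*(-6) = 9000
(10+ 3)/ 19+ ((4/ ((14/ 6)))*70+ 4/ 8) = 4605/ 38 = 121.18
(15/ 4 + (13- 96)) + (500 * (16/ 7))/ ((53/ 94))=2890393/ 1484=1947.70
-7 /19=-0.37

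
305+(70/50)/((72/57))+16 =38653/120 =322.11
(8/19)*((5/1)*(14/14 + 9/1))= 400/19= 21.05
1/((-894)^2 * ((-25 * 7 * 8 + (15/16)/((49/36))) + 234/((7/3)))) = -49/50873169681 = -0.00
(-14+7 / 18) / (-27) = 245 / 486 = 0.50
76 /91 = 0.84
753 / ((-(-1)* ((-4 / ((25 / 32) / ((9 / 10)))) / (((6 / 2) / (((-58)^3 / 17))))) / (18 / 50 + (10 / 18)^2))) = 14443795 / 505730304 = 0.03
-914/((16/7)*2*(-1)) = 3199/16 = 199.94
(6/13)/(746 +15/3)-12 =-117150/9763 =-12.00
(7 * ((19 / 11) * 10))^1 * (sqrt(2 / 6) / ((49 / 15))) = 950 * sqrt(3) / 77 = 21.37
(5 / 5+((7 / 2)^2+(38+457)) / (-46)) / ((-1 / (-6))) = -5535 / 92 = -60.16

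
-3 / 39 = -1 / 13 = -0.08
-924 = -924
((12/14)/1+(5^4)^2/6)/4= 2734411/168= 16276.26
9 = 9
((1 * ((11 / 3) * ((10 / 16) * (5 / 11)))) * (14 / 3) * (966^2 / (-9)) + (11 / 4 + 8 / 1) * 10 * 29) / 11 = -9016235 / 198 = -45536.54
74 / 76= 37 / 38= 0.97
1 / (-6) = -1 / 6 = -0.17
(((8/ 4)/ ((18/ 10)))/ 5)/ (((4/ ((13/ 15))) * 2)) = 13/ 540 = 0.02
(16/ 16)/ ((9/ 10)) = 10/ 9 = 1.11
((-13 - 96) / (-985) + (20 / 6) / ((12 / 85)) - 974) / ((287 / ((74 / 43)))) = -89056003 / 15628995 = -5.70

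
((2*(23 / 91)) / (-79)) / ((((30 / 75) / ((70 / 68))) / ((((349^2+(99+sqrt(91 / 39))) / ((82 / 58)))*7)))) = -7114388750 / 715819 - 116725*sqrt(21) / 4294914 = -9938.93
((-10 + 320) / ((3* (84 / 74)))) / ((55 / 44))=4588 / 63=72.83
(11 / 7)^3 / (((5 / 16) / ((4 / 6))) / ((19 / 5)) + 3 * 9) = 809248 / 5656413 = 0.14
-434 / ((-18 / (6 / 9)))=434 / 27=16.07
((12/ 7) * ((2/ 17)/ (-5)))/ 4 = -6/ 595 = -0.01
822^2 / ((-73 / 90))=-60811560 / 73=-833035.07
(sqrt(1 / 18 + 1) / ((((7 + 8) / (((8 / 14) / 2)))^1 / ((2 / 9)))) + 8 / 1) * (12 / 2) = 4 * sqrt(38) / 945 + 48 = 48.03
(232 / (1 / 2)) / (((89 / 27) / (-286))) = -3583008 / 89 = -40258.52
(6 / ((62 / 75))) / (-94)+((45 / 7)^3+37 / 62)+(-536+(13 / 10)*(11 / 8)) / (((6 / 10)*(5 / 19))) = -373872405013 / 119940240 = -3117.16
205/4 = 51.25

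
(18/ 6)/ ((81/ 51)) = 17/ 9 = 1.89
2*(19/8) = 4.75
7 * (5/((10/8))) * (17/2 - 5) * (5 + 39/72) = 6517/12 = 543.08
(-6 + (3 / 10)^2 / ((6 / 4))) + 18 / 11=-2367 / 550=-4.30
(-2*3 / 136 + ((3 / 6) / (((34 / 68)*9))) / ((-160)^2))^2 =29853965089 / 15341322240000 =0.00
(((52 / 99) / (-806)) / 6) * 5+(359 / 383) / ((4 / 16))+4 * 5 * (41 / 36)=93540182 / 3526281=26.53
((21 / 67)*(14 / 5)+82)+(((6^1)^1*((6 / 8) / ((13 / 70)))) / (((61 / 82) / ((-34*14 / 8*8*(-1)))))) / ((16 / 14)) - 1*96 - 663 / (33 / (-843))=89097925732 / 2922205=30489.96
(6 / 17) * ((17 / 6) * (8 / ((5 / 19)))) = 152 / 5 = 30.40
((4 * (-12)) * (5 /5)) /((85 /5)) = -48 /17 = -2.82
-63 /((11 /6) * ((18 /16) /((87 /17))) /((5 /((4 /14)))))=-511560 /187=-2735.61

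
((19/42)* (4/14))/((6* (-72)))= -19/63504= -0.00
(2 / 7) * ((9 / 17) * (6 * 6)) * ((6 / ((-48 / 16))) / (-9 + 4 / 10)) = 6480 / 5117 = 1.27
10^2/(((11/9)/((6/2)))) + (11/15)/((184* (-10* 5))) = 372599879/1518000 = 245.45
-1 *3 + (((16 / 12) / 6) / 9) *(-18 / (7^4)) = -64831 / 21609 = -3.00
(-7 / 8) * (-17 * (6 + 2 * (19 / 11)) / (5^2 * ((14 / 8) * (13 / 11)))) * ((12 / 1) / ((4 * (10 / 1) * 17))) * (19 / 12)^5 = 2476099 / 5184000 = 0.48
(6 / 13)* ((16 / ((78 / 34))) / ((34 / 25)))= 400 / 169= 2.37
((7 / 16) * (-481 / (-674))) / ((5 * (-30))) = -3367 / 1617600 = -0.00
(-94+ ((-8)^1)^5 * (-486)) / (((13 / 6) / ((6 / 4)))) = 143326386 / 13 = 11025106.62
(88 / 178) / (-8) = -11 / 178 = -0.06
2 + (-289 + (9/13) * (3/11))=-41014/143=-286.81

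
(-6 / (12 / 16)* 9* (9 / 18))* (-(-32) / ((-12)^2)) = -8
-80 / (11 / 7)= -50.91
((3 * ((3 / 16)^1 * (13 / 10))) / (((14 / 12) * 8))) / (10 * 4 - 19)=117 / 31360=0.00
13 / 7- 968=-6763 / 7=-966.14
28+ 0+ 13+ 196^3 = 7529577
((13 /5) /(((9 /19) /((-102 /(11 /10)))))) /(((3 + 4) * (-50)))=8398 /5775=1.45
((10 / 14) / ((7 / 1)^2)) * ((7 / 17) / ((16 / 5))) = 25 / 13328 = 0.00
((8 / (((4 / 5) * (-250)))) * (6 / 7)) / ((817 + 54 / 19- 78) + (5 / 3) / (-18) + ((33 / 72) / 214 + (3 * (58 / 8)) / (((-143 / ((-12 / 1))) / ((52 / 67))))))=-0.00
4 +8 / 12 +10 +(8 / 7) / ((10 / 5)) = 320 / 21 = 15.24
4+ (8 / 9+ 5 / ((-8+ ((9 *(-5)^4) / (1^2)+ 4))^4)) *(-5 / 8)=247574563489818263 / 71876486174463432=3.44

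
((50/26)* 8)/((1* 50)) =4/13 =0.31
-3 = -3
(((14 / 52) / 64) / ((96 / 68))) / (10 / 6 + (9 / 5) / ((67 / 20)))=7973 / 5897216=0.00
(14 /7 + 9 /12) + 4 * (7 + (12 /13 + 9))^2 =776259 /676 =1148.31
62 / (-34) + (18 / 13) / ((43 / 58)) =0.04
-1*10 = -10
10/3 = 3.33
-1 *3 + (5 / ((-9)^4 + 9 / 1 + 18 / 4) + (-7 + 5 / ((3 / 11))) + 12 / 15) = 600521 / 65745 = 9.13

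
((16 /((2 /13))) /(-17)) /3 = -104 /51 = -2.04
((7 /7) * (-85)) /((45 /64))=-1088 /9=-120.89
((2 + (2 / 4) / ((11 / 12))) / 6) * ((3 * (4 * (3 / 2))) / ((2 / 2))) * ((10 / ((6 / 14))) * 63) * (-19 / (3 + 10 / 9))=-21115080 / 407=-51879.80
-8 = -8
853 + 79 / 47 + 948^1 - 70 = 81436 / 47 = 1732.68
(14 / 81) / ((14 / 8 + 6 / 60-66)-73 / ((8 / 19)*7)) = -3920 / 2016657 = -0.00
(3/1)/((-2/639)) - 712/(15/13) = -47267/30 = -1575.57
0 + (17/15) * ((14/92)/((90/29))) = 0.06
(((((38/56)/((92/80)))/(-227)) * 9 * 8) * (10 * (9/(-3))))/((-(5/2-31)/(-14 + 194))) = 1296000/36547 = 35.46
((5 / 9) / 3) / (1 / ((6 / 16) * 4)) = 5 / 18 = 0.28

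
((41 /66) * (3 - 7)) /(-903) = 82 /29799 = 0.00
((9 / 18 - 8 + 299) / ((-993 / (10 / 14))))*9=-8745 / 4634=-1.89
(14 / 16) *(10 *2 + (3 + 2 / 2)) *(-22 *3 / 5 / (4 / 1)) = -693 / 10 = -69.30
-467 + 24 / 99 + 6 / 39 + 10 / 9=-599089 / 1287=-465.49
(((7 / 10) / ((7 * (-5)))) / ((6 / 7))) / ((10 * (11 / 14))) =-49 / 16500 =-0.00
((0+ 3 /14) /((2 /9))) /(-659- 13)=-9 /6272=-0.00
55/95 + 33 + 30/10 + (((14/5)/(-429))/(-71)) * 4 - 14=65335619/2893605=22.58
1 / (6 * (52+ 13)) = 1 / 390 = 0.00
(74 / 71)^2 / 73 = 5476 / 367993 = 0.01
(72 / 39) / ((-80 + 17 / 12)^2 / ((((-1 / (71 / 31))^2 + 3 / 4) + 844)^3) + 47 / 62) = 2136448390391478141503184 / 877276609409549900014139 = 2.44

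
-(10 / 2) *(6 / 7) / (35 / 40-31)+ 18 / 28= 2649 / 3374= 0.79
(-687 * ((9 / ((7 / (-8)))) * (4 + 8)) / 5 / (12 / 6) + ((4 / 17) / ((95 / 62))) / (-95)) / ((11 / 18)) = 163922675472 / 11813725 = 13875.61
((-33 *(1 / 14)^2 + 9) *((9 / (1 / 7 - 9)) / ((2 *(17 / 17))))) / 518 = -15579 / 1798496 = -0.01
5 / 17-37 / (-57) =914 / 969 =0.94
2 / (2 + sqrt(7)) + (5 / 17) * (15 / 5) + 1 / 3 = -2 / 17 + 2 * sqrt(7) / 3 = 1.65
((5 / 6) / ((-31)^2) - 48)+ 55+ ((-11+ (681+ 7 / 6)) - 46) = 607513 / 961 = 632.17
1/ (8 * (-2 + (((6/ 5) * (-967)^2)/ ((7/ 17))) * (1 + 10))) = 35/ 8393358304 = 0.00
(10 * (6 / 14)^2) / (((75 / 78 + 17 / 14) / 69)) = 4485 / 77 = 58.25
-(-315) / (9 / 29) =1015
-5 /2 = -2.50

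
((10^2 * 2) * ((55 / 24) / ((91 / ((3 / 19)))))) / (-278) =-1375 / 480662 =-0.00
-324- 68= -392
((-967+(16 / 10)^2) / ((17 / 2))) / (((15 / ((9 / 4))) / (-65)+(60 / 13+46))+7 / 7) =-1880658 / 853825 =-2.20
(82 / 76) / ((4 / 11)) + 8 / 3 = 2569 / 456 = 5.63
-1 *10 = -10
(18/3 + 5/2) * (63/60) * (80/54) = 119/9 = 13.22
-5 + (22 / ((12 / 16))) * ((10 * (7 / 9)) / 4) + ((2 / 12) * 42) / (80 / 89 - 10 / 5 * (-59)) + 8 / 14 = 105334573 / 1999998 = 52.67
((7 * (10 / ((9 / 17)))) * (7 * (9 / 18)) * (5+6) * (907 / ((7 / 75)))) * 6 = 296815750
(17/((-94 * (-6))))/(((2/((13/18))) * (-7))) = -221/142128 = -0.00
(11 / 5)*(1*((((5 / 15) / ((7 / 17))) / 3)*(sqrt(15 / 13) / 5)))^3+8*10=54043*sqrt(195) / 1760747625+80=80.00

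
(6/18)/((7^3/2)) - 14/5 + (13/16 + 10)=659749/82320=8.01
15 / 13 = 1.15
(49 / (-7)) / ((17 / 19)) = -133 / 17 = -7.82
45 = 45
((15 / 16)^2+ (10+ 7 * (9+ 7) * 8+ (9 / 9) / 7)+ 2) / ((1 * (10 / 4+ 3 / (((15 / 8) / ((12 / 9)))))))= 24434505 / 124544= 196.19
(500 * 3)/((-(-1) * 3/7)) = 3500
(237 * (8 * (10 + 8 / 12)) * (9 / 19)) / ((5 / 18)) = 34487.24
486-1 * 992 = -506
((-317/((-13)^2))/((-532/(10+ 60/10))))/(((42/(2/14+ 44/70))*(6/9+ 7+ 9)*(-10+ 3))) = -8559/963701375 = -0.00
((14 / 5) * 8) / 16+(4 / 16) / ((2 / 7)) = 91 / 40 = 2.28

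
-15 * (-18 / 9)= 30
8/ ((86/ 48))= 192/ 43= 4.47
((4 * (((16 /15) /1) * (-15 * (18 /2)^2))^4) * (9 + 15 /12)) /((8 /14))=202414635859968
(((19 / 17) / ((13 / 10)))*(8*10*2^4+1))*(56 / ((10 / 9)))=12266856 / 221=55506.14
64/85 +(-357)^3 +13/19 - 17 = -73481383329/1615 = -45499308.56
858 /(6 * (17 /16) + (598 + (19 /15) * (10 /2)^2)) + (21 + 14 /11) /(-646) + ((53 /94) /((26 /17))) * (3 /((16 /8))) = 495083586323 /265108231960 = 1.87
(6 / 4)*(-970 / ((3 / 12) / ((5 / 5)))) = -5820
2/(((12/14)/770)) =5390/3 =1796.67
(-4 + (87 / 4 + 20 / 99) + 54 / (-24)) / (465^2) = 0.00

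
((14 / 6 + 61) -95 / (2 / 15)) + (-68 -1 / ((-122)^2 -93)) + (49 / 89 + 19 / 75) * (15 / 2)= -711.14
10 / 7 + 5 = 45 / 7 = 6.43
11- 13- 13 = -15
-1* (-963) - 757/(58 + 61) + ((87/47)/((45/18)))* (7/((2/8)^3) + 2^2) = 1291.31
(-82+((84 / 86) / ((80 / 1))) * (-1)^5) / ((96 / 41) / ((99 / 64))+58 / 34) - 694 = -91640129101 / 127371160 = -719.47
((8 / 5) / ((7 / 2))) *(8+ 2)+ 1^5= 39 / 7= 5.57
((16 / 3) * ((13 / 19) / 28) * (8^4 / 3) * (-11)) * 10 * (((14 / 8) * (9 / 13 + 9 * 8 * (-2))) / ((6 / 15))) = 233164800 / 19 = 12271831.58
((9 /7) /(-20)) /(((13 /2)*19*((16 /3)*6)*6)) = -3 /1106560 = -0.00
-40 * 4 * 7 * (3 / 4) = -840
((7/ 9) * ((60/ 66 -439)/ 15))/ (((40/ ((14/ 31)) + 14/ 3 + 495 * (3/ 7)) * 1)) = -236131/ 3174435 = -0.07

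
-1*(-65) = 65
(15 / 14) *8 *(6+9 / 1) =128.57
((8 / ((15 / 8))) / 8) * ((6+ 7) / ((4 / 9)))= 78 / 5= 15.60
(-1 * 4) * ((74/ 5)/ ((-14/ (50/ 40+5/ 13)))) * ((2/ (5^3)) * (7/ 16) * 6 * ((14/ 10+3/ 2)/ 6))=18241/ 130000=0.14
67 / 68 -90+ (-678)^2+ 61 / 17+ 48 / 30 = 156264059 / 340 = 459600.17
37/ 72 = 0.51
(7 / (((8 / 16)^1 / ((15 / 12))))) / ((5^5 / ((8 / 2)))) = 14 / 625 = 0.02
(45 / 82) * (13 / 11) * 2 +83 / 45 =63758 / 20295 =3.14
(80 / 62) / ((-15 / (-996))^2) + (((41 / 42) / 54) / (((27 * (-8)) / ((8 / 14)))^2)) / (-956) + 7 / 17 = 5689.39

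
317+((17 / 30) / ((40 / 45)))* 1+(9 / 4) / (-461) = 317.63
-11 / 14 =-0.79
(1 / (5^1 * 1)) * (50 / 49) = 0.20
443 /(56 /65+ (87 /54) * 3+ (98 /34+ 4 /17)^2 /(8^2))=1597776960 /21087563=75.77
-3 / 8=-0.38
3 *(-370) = -1110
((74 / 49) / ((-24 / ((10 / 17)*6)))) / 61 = -185 / 50813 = -0.00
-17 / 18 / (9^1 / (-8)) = 68 / 81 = 0.84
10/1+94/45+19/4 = 3031/180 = 16.84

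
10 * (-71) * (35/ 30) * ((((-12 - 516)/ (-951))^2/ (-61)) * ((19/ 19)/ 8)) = 9621920/ 18389487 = 0.52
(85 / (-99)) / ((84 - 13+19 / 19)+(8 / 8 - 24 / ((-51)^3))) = -417605 / 35506339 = -0.01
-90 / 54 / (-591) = 5 / 1773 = 0.00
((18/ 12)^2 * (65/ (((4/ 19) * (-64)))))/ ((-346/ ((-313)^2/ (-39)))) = -27921165/ 354304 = -78.81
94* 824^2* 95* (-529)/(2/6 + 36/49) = -471496951443840/157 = -3003165295820.64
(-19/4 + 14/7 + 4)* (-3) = -3.75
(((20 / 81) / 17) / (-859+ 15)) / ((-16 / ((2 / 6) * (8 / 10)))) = 1 / 3486564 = 0.00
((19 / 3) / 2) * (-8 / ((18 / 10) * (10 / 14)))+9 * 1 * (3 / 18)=-983 / 54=-18.20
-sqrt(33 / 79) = -sqrt(2607) / 79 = -0.65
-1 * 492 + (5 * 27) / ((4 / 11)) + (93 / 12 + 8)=-105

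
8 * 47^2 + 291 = 17963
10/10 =1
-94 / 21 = -4.48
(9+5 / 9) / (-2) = -43 / 9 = -4.78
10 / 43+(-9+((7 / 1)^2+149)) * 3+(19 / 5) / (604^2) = 44491136097 / 78435440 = 567.23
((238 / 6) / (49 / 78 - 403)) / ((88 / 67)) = -103649 / 1380940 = -0.08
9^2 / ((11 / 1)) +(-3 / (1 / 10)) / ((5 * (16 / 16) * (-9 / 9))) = 147 / 11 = 13.36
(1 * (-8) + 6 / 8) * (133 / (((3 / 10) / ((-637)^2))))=-7825255165 / 6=-1304209194.17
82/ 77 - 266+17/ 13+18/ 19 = -4995911/ 19019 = -262.68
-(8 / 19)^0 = -1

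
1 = 1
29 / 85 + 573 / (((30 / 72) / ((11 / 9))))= 142897 / 85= 1681.14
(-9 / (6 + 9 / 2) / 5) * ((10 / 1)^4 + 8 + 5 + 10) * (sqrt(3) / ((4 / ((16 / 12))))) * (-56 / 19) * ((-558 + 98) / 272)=-922116 * sqrt(3) / 323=-4944.74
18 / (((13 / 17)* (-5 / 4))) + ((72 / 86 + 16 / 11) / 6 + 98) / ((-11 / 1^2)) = -28179676 / 1014585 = -27.77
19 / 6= 3.17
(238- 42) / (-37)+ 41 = 1321 / 37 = 35.70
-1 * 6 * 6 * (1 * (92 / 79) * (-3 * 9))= 1131.95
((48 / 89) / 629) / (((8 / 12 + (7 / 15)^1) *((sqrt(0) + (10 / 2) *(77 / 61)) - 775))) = -488 / 495823717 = -0.00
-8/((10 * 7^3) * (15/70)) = -8/735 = -0.01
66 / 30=11 / 5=2.20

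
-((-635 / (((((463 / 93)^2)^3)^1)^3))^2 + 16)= -14622972366739460243933473943570500328133876632250271227424126653550422429546270783470562397637881 / 913935772921216265243993646325859417620593467573553810972474863149011311955634383681999869519041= -16.00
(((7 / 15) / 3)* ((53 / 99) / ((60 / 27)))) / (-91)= -53 / 128700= -0.00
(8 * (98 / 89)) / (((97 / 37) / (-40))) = -1160320 / 8633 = -134.41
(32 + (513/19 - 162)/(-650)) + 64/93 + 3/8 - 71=-1824581/48360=-37.73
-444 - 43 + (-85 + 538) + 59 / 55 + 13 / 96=-173141 / 5280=-32.79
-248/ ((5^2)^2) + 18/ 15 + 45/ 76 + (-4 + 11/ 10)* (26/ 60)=0.14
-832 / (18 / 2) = -832 / 9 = -92.44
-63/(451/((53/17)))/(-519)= 1113/1326391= 0.00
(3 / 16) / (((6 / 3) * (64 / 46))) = 69 / 1024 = 0.07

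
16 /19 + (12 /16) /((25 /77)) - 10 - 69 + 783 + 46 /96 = 16133993 /22800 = 707.63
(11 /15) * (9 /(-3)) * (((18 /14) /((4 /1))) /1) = -99 /140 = -0.71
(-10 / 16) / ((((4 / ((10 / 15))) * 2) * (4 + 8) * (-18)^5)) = 5 / 2176782336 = 0.00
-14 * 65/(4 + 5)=-910/9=-101.11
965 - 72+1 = 894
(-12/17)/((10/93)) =-558/85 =-6.56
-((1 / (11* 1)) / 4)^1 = -1 / 44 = -0.02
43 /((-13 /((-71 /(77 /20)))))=61060 /1001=61.00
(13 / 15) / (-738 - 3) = -1 / 855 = -0.00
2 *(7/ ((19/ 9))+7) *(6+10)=6272/ 19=330.11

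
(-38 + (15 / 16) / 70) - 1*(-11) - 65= -20605 / 224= -91.99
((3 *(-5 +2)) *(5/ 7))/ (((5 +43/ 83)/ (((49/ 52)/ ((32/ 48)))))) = -78435/ 47632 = -1.65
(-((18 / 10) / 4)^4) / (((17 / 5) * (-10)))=6561 / 5440000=0.00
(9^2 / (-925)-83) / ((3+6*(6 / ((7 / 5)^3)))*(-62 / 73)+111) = -1924397384 / 2253791175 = -0.85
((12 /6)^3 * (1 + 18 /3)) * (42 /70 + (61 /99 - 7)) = -160328 /495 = -323.89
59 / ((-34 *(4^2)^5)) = -0.00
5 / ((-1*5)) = -1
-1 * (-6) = 6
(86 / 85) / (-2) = -43 / 85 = -0.51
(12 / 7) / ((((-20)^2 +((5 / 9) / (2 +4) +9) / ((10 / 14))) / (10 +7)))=55080 / 780059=0.07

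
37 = 37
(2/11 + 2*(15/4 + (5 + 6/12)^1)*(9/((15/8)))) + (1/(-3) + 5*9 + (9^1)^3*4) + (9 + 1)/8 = 2013593/660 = 3050.90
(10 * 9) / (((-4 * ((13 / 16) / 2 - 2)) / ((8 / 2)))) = 960 / 17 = 56.47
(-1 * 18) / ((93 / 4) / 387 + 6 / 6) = -9288 / 547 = -16.98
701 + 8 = 709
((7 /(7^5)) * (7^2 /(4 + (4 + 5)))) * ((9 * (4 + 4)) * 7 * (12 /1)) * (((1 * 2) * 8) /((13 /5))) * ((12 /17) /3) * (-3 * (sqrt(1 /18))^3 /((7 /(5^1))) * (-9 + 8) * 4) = 153600 * sqrt(2) /140777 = 1.54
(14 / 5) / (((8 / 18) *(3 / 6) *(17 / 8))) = 504 / 85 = 5.93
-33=-33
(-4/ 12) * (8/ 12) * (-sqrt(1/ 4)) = 1/ 9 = 0.11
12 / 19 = 0.63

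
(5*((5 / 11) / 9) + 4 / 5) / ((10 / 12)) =1042 / 825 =1.26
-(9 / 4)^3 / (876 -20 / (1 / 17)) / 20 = -729 / 686080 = -0.00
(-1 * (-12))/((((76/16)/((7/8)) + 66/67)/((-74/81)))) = -17353/10152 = -1.71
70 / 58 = 35 / 29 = 1.21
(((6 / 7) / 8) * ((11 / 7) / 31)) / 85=33 / 516460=0.00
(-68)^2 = 4624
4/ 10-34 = -168/ 5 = -33.60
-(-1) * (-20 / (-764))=5 / 191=0.03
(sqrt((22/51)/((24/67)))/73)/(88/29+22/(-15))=145 * sqrt(12529)/1692724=0.01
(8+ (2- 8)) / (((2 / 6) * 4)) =3 / 2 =1.50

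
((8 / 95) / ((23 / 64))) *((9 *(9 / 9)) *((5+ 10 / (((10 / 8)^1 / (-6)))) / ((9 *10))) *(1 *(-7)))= 77056 / 10925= 7.05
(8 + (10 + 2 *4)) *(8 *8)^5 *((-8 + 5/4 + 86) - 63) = 453655920640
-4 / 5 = -0.80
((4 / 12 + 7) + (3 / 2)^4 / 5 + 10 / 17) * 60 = 36451 / 68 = 536.04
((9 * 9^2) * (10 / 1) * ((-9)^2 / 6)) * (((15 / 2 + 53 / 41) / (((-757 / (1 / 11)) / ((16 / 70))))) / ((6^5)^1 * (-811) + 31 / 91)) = 737955036 / 195925469598815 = 0.00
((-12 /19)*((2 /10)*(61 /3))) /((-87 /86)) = 20984 /8265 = 2.54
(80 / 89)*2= 160 / 89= 1.80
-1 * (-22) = 22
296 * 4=1184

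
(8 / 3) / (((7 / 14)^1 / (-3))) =-16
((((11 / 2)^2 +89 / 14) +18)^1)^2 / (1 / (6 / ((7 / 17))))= 119229891 / 2744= 43451.13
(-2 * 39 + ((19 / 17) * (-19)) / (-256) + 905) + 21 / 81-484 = 40344083 / 117504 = 343.34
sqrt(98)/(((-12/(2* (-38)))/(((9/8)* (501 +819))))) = 65835* sqrt(2) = 93104.75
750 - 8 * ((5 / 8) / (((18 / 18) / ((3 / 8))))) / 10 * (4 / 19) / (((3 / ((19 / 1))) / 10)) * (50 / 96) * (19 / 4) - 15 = 728.82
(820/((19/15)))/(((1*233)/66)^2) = 53578800/1031491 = 51.94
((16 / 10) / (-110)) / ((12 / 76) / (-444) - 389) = 11248 / 300813975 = 0.00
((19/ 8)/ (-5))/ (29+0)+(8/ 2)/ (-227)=-8953/ 263320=-0.03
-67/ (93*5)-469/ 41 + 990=18653518/ 19065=978.42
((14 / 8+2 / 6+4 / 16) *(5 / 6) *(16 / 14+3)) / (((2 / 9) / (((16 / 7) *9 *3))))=15660 / 7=2237.14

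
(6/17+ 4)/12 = 37/102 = 0.36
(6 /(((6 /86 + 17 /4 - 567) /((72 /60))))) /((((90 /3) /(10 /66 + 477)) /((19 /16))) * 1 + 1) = -926242704 /76218424835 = -0.01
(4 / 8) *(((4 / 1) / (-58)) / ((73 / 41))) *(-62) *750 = 1906500 / 2117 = 900.57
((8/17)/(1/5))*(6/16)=15/17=0.88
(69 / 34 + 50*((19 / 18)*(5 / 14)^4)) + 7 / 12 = 20403671 / 5877648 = 3.47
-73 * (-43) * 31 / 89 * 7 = 681163 / 89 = 7653.52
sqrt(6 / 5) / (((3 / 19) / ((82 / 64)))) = 8.89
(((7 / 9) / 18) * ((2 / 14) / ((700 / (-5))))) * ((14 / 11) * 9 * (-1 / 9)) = 1 / 17820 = 0.00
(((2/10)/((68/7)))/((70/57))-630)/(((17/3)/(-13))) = 83535777/57800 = 1445.26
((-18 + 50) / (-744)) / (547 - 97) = -2 / 20925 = -0.00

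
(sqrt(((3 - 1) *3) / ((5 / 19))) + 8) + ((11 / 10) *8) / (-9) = sqrt(570) / 5 + 316 / 45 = 11.80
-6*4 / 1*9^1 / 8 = -27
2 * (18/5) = 36/5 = 7.20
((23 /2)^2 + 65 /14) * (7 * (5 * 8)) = 38330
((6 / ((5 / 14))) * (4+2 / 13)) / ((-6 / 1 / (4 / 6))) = -504 / 65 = -7.75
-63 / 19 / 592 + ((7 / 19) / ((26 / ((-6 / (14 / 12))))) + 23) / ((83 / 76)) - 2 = 230448535 / 12136592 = 18.99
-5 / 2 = -2.50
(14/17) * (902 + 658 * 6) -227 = 3767.12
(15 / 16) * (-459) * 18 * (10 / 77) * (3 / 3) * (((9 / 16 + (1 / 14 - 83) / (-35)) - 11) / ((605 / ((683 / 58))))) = 267704179713 / 1694650496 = 157.97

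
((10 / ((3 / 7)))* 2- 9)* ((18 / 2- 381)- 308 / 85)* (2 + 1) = -3607864 / 85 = -42445.46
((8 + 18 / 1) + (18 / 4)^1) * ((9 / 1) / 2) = 137.25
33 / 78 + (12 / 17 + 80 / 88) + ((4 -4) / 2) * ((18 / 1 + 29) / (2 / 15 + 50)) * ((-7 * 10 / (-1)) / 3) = 9909 / 4862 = 2.04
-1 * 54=-54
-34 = -34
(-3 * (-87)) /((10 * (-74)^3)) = -261 /4052240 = -0.00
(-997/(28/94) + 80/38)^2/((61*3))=61140.98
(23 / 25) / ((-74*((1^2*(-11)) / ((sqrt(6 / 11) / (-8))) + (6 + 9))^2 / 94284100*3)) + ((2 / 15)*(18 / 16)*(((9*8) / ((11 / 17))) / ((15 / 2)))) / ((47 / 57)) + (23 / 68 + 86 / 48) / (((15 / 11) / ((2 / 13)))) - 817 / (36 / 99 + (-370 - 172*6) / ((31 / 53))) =-23296412411829566294323381 / 910556424917390130036300 + 57249305520*sqrt(66) / 65010290893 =-18.43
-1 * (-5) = 5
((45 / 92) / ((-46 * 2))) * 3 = -135 / 8464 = -0.02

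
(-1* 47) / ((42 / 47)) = -2209 / 42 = -52.60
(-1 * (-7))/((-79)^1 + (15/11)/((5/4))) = -77/857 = -0.09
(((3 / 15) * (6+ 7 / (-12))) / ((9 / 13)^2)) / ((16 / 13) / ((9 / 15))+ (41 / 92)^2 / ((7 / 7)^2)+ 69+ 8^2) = 60435076 / 3616281207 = 0.02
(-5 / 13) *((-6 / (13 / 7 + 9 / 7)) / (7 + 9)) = 105 / 2288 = 0.05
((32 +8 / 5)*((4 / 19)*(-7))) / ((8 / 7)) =-4116 / 95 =-43.33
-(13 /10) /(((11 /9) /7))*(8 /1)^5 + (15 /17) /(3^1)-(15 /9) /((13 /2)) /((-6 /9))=-2965479366 /12155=-243971.98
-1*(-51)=51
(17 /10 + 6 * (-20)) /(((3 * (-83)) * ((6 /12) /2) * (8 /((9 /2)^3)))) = 287469 /13280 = 21.65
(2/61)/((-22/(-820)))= 820/671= 1.22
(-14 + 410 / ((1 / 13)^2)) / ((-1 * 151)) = -69276 / 151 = -458.78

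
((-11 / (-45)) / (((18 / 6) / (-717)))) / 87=-0.67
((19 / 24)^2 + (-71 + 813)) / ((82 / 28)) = 73031 / 288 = 253.58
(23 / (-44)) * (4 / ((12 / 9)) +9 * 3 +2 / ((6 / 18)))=-207 / 11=-18.82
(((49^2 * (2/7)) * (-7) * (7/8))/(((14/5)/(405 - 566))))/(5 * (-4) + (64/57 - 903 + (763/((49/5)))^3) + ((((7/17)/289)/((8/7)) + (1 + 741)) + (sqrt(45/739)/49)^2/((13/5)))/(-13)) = 162305397753146011455/316394199924631849609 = 0.51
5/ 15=1/ 3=0.33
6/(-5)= -6/5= -1.20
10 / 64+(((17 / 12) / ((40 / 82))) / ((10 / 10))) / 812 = 31147 / 194880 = 0.16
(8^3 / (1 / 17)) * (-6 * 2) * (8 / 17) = -49152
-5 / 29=-0.17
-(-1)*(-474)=-474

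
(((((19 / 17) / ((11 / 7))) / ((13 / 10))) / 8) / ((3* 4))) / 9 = 665 / 1050192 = 0.00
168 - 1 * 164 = 4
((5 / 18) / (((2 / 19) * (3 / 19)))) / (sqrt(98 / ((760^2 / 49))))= 171475 * sqrt(2) / 1323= 183.30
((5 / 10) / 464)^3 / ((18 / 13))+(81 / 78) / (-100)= -48550104959 / 4675195699200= -0.01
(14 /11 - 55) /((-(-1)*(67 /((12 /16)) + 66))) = -1773 /5126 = -0.35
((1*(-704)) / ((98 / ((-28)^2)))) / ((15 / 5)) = -5632 / 3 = -1877.33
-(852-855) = 3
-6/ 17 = -0.35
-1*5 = -5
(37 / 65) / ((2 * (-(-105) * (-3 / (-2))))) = 37 / 20475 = 0.00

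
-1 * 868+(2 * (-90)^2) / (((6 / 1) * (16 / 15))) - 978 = 2741 / 4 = 685.25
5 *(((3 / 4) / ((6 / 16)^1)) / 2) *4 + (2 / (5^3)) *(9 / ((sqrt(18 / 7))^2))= 2507 / 125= 20.06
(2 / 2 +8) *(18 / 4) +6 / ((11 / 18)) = 1107 / 22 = 50.32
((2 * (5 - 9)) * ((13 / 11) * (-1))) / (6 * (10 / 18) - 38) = -3 / 11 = -0.27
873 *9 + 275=8132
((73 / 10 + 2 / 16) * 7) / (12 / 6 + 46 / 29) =60291 / 4160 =14.49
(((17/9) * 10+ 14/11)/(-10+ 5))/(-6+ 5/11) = 1996/2745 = 0.73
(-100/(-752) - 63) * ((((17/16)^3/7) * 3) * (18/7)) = -1567802169/18866176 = -83.10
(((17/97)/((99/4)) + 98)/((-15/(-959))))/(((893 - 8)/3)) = 902574358/42493275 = 21.24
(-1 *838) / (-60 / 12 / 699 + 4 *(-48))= 585762 / 134213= 4.36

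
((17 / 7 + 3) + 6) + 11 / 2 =237 / 14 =16.93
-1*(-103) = 103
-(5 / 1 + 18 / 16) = -49 / 8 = -6.12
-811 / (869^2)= -811 / 755161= -0.00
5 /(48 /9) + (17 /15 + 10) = 2897 /240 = 12.07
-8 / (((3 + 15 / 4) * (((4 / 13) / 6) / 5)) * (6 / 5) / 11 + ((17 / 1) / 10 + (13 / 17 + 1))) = -972400 / 422053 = -2.30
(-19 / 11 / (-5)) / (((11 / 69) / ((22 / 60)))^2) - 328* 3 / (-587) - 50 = -150113063 / 3228500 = -46.50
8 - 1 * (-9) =17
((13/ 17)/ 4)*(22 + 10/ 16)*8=2353/ 68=34.60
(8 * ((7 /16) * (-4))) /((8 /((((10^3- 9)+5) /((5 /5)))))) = -1743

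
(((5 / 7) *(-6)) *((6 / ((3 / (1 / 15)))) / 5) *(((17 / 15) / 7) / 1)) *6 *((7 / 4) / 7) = -34 / 1225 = -0.03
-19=-19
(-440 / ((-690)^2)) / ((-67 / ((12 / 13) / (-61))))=-88 / 421594485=-0.00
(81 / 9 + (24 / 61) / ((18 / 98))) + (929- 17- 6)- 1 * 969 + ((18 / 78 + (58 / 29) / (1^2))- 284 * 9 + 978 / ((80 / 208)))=-747329 / 11895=-62.83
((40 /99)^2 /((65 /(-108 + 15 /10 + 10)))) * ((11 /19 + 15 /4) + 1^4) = -38600 /29887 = -1.29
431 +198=629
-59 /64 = -0.92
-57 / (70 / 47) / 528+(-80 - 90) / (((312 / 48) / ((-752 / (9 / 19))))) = 41520.61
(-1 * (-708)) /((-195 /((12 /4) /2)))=-354 /65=-5.45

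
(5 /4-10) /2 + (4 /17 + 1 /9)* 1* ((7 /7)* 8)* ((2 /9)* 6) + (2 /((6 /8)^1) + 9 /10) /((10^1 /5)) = 20257 /18360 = 1.10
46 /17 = 2.71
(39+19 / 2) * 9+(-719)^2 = 1034795 / 2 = 517397.50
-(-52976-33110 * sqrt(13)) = 52976 + 33110 * sqrt(13) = 172355.80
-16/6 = -8/3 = -2.67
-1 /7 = -0.14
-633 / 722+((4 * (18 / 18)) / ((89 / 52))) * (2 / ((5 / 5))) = 244015 / 64258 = 3.80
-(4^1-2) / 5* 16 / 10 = -16 / 25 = -0.64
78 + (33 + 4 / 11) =111.36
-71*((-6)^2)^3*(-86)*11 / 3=1044565632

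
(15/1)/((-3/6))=-30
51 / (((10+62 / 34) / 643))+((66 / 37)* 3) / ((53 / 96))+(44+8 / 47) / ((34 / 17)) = 17323353007 / 6175189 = 2805.32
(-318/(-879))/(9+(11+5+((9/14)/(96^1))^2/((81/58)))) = 95735808/6615714097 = 0.01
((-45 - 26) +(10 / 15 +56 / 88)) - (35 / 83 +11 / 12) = -259421 / 3652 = -71.04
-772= -772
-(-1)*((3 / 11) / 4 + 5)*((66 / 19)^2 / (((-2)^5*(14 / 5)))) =-110385 / 161728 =-0.68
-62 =-62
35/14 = 5/2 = 2.50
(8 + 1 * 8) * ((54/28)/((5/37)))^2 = 3992004/1225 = 3258.78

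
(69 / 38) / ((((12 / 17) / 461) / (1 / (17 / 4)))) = 10603 / 38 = 279.03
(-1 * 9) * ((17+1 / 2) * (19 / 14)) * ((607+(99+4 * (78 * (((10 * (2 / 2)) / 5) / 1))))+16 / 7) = -3986865 / 14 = -284776.07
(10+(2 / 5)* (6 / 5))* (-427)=-111874 / 25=-4474.96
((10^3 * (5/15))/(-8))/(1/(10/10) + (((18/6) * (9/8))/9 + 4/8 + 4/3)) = -1000/77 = -12.99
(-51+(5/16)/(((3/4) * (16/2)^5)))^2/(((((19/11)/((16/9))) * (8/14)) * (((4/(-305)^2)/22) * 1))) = 31687325618153937753175/13219909337088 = 2396939707.39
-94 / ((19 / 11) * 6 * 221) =-517 / 12597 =-0.04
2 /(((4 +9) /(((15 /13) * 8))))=240 /169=1.42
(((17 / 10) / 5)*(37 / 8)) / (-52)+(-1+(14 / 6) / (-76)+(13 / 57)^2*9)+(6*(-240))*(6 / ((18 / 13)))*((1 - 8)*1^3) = 983939798393 / 22526400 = 43679.41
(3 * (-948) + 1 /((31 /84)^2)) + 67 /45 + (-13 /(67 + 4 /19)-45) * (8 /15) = -157900046389 /55223865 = -2859.27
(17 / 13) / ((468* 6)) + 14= 511073 / 36504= 14.00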